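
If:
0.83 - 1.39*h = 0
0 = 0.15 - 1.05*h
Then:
No Solution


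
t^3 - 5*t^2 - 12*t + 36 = (t - 6)*(t - 2)*(t + 3)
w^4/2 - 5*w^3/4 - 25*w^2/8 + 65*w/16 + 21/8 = (w/2 + 1)*(w - 7/2)*(w - 3/2)*(w + 1/2)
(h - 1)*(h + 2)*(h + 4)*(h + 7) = h^4 + 12*h^3 + 37*h^2 + 6*h - 56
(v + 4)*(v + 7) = v^2 + 11*v + 28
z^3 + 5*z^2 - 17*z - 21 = (z - 3)*(z + 1)*(z + 7)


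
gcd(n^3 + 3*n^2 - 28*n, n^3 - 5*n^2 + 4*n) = n^2 - 4*n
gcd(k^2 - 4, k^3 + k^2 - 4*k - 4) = k^2 - 4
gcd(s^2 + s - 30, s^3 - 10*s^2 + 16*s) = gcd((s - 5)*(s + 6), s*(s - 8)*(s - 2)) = 1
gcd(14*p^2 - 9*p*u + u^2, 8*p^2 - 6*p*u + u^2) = 2*p - u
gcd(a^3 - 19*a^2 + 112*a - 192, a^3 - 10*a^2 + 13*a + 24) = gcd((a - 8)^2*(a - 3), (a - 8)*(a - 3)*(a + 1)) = a^2 - 11*a + 24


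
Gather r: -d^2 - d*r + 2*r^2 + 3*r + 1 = -d^2 + 2*r^2 + r*(3 - d) + 1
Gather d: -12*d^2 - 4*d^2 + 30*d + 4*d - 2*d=-16*d^2 + 32*d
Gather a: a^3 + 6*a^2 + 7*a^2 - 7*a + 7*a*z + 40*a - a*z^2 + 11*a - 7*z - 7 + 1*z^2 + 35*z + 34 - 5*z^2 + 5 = a^3 + 13*a^2 + a*(-z^2 + 7*z + 44) - 4*z^2 + 28*z + 32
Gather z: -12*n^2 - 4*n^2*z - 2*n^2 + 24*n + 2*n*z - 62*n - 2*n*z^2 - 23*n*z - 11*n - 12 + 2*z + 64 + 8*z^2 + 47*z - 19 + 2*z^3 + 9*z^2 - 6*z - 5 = -14*n^2 - 49*n + 2*z^3 + z^2*(17 - 2*n) + z*(-4*n^2 - 21*n + 43) + 28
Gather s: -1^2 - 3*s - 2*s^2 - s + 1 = -2*s^2 - 4*s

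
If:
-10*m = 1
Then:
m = -1/10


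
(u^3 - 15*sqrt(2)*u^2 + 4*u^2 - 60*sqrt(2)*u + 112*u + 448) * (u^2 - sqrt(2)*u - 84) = u^5 - 16*sqrt(2)*u^4 + 4*u^4 - 64*sqrt(2)*u^3 + 58*u^3 + 232*u^2 + 1148*sqrt(2)*u^2 - 9408*u + 4592*sqrt(2)*u - 37632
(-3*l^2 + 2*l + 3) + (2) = -3*l^2 + 2*l + 5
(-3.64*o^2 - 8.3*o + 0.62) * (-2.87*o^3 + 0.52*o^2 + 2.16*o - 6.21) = 10.4468*o^5 + 21.9282*o^4 - 13.9578*o^3 + 4.9988*o^2 + 52.8822*o - 3.8502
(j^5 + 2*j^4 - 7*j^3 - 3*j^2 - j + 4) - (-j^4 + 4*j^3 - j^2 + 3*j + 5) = j^5 + 3*j^4 - 11*j^3 - 2*j^2 - 4*j - 1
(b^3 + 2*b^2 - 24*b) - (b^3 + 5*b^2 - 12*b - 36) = -3*b^2 - 12*b + 36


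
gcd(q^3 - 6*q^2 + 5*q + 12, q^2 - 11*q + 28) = q - 4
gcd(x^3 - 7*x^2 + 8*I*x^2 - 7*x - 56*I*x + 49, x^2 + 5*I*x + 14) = x + 7*I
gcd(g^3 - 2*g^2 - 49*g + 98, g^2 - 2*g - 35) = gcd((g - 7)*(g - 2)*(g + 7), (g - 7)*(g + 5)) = g - 7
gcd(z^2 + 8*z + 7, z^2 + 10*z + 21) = z + 7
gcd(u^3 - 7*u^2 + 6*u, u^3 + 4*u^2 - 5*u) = u^2 - u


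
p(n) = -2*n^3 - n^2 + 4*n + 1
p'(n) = -6*n^2 - 2*n + 4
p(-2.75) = 24.03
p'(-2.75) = -35.88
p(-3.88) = 87.25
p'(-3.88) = -78.57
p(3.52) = -84.54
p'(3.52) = -77.38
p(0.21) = 1.78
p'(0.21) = 3.32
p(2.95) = -47.25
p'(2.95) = -54.12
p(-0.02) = 0.92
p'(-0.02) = 4.04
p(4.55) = -189.90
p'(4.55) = -129.32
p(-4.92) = 195.30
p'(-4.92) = -131.40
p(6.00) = -443.00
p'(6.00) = -224.00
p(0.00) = 1.00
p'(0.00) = 4.00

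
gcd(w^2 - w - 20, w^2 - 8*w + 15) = w - 5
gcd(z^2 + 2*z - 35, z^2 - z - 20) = z - 5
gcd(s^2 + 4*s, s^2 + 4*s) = s^2 + 4*s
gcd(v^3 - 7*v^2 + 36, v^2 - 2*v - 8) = v + 2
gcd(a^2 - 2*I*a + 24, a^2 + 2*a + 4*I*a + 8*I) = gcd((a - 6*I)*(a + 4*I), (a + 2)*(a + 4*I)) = a + 4*I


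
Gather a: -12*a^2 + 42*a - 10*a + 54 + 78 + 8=-12*a^2 + 32*a + 140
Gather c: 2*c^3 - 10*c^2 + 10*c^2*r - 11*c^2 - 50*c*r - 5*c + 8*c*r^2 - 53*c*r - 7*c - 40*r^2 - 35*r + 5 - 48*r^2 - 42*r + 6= 2*c^3 + c^2*(10*r - 21) + c*(8*r^2 - 103*r - 12) - 88*r^2 - 77*r + 11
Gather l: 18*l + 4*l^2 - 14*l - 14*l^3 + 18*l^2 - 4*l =-14*l^3 + 22*l^2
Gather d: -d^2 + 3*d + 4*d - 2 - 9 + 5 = -d^2 + 7*d - 6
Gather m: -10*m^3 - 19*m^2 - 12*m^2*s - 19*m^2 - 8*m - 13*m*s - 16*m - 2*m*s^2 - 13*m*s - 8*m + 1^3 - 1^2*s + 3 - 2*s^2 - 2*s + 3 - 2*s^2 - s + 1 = -10*m^3 + m^2*(-12*s - 38) + m*(-2*s^2 - 26*s - 32) - 4*s^2 - 4*s + 8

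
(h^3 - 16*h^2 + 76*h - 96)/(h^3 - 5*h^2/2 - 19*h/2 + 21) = 2*(h^2 - 14*h + 48)/(2*h^2 - h - 21)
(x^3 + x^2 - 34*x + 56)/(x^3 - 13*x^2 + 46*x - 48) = (x^2 + 3*x - 28)/(x^2 - 11*x + 24)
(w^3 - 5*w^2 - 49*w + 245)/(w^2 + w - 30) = (w^2 - 49)/(w + 6)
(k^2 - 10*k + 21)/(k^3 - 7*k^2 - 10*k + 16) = (k^2 - 10*k + 21)/(k^3 - 7*k^2 - 10*k + 16)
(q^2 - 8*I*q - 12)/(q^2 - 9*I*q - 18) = (q - 2*I)/(q - 3*I)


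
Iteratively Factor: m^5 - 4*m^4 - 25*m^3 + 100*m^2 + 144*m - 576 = (m + 3)*(m^4 - 7*m^3 - 4*m^2 + 112*m - 192) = (m - 3)*(m + 3)*(m^3 - 4*m^2 - 16*m + 64) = (m - 4)*(m - 3)*(m + 3)*(m^2 - 16) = (m - 4)*(m - 3)*(m + 3)*(m + 4)*(m - 4)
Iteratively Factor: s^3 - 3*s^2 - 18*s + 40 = (s - 5)*(s^2 + 2*s - 8) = (s - 5)*(s + 4)*(s - 2)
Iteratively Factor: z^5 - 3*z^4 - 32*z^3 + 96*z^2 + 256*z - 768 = (z - 4)*(z^4 + z^3 - 28*z^2 - 16*z + 192) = (z - 4)*(z + 4)*(z^3 - 3*z^2 - 16*z + 48) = (z - 4)^2*(z + 4)*(z^2 + z - 12) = (z - 4)^2*(z + 4)^2*(z - 3)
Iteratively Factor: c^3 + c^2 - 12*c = (c + 4)*(c^2 - 3*c) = c*(c + 4)*(c - 3)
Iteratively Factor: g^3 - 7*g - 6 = (g + 2)*(g^2 - 2*g - 3) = (g - 3)*(g + 2)*(g + 1)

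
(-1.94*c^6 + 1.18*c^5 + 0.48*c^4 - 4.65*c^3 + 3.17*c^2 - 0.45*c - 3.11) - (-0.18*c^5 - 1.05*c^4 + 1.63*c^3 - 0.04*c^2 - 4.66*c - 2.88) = -1.94*c^6 + 1.36*c^5 + 1.53*c^4 - 6.28*c^3 + 3.21*c^2 + 4.21*c - 0.23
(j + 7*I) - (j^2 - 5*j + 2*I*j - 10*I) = -j^2 + 6*j - 2*I*j + 17*I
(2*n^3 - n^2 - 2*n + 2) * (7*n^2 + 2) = 14*n^5 - 7*n^4 - 10*n^3 + 12*n^2 - 4*n + 4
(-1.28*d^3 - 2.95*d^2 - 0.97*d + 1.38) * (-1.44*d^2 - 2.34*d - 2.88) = 1.8432*d^5 + 7.2432*d^4 + 11.9862*d^3 + 8.7786*d^2 - 0.4356*d - 3.9744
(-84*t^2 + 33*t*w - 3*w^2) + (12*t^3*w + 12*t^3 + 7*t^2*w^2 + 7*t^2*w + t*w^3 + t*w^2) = 12*t^3*w + 12*t^3 + 7*t^2*w^2 + 7*t^2*w - 84*t^2 + t*w^3 + t*w^2 + 33*t*w - 3*w^2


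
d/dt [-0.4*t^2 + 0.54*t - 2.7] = 0.54 - 0.8*t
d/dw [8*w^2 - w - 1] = 16*w - 1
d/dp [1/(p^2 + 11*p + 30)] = (-2*p - 11)/(p^2 + 11*p + 30)^2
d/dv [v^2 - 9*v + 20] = 2*v - 9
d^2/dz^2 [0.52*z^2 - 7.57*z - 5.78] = 1.04000000000000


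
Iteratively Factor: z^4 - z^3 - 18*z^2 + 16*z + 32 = (z - 2)*(z^3 + z^2 - 16*z - 16) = (z - 2)*(z + 1)*(z^2 - 16) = (z - 2)*(z + 1)*(z + 4)*(z - 4)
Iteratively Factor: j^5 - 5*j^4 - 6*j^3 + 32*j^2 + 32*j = (j + 2)*(j^4 - 7*j^3 + 8*j^2 + 16*j) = (j - 4)*(j + 2)*(j^3 - 3*j^2 - 4*j) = j*(j - 4)*(j + 2)*(j^2 - 3*j - 4) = j*(j - 4)*(j + 1)*(j + 2)*(j - 4)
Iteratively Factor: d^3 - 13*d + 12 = (d + 4)*(d^2 - 4*d + 3) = (d - 3)*(d + 4)*(d - 1)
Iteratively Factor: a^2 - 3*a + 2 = (a - 1)*(a - 2)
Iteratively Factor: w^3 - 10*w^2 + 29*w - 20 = (w - 1)*(w^2 - 9*w + 20) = (w - 5)*(w - 1)*(w - 4)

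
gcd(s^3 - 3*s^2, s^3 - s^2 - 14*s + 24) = s - 3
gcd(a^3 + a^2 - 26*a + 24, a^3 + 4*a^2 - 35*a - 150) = 1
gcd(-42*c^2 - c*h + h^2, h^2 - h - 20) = 1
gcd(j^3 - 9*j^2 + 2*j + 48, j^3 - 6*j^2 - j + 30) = j^2 - j - 6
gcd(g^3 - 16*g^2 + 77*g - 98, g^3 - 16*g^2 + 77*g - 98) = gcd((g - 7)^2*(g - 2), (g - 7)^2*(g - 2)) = g^3 - 16*g^2 + 77*g - 98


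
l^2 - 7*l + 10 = (l - 5)*(l - 2)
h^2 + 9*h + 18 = (h + 3)*(h + 6)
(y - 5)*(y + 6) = y^2 + y - 30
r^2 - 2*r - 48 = (r - 8)*(r + 6)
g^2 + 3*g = g*(g + 3)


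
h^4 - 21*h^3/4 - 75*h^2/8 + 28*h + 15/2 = (h - 6)*(h - 2)*(h + 1/4)*(h + 5/2)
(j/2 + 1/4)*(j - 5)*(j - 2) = j^3/2 - 13*j^2/4 + 13*j/4 + 5/2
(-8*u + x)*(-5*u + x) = 40*u^2 - 13*u*x + x^2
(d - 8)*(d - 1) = d^2 - 9*d + 8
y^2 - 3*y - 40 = (y - 8)*(y + 5)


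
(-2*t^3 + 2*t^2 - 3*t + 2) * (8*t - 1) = -16*t^4 + 18*t^3 - 26*t^2 + 19*t - 2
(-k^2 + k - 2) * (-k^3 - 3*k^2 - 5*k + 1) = k^5 + 2*k^4 + 4*k^3 + 11*k - 2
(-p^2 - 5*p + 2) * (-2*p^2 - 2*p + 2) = 2*p^4 + 12*p^3 + 4*p^2 - 14*p + 4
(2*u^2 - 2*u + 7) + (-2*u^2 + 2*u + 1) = 8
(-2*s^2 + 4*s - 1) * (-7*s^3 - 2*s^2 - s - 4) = 14*s^5 - 24*s^4 + s^3 + 6*s^2 - 15*s + 4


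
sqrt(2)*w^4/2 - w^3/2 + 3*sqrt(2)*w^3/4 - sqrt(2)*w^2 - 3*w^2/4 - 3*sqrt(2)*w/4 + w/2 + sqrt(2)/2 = (w - 1/2)*(w - sqrt(2))*(w + sqrt(2)/2)*(sqrt(2)*w/2 + sqrt(2))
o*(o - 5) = o^2 - 5*o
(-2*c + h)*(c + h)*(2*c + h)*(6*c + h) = -24*c^4 - 28*c^3*h + 2*c^2*h^2 + 7*c*h^3 + h^4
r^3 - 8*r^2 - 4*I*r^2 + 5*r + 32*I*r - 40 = (r - 8)*(r - 5*I)*(r + I)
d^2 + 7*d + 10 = (d + 2)*(d + 5)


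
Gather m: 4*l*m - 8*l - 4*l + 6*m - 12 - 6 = -12*l + m*(4*l + 6) - 18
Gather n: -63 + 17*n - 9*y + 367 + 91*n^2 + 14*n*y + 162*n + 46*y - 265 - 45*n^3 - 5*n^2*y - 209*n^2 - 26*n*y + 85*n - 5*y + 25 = -45*n^3 + n^2*(-5*y - 118) + n*(264 - 12*y) + 32*y + 64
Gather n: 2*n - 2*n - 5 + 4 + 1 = 0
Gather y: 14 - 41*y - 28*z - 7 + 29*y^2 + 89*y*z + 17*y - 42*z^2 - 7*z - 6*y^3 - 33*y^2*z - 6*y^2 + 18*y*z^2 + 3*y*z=-6*y^3 + y^2*(23 - 33*z) + y*(18*z^2 + 92*z - 24) - 42*z^2 - 35*z + 7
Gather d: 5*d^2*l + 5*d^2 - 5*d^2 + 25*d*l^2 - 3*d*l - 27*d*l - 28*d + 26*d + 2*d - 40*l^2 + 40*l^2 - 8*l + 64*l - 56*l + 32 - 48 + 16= 5*d^2*l + d*(25*l^2 - 30*l)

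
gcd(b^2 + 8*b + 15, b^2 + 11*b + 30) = b + 5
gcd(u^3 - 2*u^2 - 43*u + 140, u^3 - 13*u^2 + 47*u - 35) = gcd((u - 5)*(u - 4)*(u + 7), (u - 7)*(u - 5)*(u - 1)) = u - 5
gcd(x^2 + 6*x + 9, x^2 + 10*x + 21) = x + 3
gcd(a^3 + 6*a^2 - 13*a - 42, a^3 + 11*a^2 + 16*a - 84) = a + 7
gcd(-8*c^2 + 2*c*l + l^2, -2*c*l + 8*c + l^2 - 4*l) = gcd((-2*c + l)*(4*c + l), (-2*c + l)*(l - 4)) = 2*c - l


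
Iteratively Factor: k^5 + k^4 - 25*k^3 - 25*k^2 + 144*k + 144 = (k + 3)*(k^4 - 2*k^3 - 19*k^2 + 32*k + 48) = (k - 3)*(k + 3)*(k^3 + k^2 - 16*k - 16) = (k - 4)*(k - 3)*(k + 3)*(k^2 + 5*k + 4) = (k - 4)*(k - 3)*(k + 1)*(k + 3)*(k + 4)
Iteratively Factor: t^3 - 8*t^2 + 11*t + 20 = (t - 4)*(t^2 - 4*t - 5) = (t - 5)*(t - 4)*(t + 1)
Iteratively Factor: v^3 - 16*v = (v + 4)*(v^2 - 4*v) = (v - 4)*(v + 4)*(v)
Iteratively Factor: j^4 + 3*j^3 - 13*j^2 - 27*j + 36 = (j - 1)*(j^3 + 4*j^2 - 9*j - 36) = (j - 1)*(j + 4)*(j^2 - 9) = (j - 1)*(j + 3)*(j + 4)*(j - 3)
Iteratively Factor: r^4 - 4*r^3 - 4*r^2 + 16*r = (r - 2)*(r^3 - 2*r^2 - 8*r) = r*(r - 2)*(r^2 - 2*r - 8) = r*(r - 4)*(r - 2)*(r + 2)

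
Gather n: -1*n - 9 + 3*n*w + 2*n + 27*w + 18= n*(3*w + 1) + 27*w + 9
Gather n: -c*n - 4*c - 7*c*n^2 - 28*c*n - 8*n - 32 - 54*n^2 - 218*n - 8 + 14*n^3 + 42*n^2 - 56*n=-4*c + 14*n^3 + n^2*(-7*c - 12) + n*(-29*c - 282) - 40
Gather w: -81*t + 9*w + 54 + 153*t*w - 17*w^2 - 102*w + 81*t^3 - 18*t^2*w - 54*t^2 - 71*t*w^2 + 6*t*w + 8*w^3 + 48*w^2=81*t^3 - 54*t^2 - 81*t + 8*w^3 + w^2*(31 - 71*t) + w*(-18*t^2 + 159*t - 93) + 54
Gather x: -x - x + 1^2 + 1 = 2 - 2*x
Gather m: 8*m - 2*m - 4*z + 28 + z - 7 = 6*m - 3*z + 21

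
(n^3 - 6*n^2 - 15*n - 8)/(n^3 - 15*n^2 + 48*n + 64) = (n + 1)/(n - 8)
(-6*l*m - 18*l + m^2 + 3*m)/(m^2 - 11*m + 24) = (-6*l*m - 18*l + m^2 + 3*m)/(m^2 - 11*m + 24)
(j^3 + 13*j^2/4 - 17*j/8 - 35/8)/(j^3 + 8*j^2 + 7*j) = (8*j^2 + 18*j - 35)/(8*j*(j + 7))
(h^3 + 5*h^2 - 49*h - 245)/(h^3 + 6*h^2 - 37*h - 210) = (h - 7)/(h - 6)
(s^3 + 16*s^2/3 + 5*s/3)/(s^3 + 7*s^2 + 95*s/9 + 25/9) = 3*s/(3*s + 5)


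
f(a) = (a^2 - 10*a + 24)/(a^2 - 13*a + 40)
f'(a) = (13 - 2*a)*(a^2 - 10*a + 24)/(a^2 - 13*a + 40)^2 + (2*a - 10)/(a^2 - 13*a + 40)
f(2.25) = 0.42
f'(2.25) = -0.12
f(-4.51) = 0.75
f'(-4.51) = -0.02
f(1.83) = 0.46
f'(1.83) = -0.10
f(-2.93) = 0.71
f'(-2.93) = -0.03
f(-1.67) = 0.67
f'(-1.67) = -0.04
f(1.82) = 0.46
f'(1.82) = -0.10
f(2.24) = 0.42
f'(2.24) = -0.12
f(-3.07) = 0.72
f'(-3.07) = -0.03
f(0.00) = 0.60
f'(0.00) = -0.06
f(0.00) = 0.60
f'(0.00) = -0.06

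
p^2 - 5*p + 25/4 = (p - 5/2)^2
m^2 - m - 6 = (m - 3)*(m + 2)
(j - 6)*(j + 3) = j^2 - 3*j - 18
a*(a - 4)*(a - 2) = a^3 - 6*a^2 + 8*a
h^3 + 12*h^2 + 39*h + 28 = (h + 1)*(h + 4)*(h + 7)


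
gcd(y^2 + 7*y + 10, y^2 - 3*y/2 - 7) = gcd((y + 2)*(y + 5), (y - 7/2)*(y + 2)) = y + 2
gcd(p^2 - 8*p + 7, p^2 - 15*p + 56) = p - 7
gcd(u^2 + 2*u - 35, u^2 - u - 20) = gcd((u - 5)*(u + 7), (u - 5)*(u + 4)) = u - 5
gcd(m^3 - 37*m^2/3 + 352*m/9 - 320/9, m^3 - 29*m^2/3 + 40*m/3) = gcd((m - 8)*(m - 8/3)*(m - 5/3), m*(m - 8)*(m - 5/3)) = m^2 - 29*m/3 + 40/3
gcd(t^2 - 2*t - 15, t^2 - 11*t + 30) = t - 5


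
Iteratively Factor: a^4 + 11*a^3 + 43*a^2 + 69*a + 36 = (a + 3)*(a^3 + 8*a^2 + 19*a + 12) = (a + 3)^2*(a^2 + 5*a + 4) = (a + 3)^2*(a + 4)*(a + 1)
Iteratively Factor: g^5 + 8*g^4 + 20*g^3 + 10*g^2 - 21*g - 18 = (g + 1)*(g^4 + 7*g^3 + 13*g^2 - 3*g - 18) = (g - 1)*(g + 1)*(g^3 + 8*g^2 + 21*g + 18) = (g - 1)*(g + 1)*(g + 3)*(g^2 + 5*g + 6) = (g - 1)*(g + 1)*(g + 3)^2*(g + 2)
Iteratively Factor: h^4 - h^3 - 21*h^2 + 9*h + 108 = (h + 3)*(h^3 - 4*h^2 - 9*h + 36) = (h - 4)*(h + 3)*(h^2 - 9) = (h - 4)*(h + 3)^2*(h - 3)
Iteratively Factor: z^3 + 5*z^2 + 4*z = (z + 4)*(z^2 + z) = z*(z + 4)*(z + 1)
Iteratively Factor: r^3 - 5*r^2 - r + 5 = (r + 1)*(r^2 - 6*r + 5) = (r - 5)*(r + 1)*(r - 1)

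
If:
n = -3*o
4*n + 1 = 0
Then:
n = -1/4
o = 1/12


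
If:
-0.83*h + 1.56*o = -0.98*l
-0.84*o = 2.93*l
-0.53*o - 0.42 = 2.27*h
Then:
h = -0.16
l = 0.03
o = -0.10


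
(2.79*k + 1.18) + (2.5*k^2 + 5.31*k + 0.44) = 2.5*k^2 + 8.1*k + 1.62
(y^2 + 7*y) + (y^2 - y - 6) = 2*y^2 + 6*y - 6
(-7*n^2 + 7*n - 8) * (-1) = 7*n^2 - 7*n + 8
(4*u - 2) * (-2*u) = -8*u^2 + 4*u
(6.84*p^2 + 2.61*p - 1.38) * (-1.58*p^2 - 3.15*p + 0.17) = -10.8072*p^4 - 25.6698*p^3 - 4.8783*p^2 + 4.7907*p - 0.2346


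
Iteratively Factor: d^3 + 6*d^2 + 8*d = (d + 2)*(d^2 + 4*d) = d*(d + 2)*(d + 4)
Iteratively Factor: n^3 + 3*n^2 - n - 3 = (n + 1)*(n^2 + 2*n - 3) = (n - 1)*(n + 1)*(n + 3)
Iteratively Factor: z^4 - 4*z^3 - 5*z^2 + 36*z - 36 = (z - 3)*(z^3 - z^2 - 8*z + 12) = (z - 3)*(z + 3)*(z^2 - 4*z + 4) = (z - 3)*(z - 2)*(z + 3)*(z - 2)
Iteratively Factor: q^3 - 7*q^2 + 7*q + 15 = (q - 3)*(q^2 - 4*q - 5) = (q - 3)*(q + 1)*(q - 5)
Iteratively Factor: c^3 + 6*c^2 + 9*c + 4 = (c + 1)*(c^2 + 5*c + 4) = (c + 1)*(c + 4)*(c + 1)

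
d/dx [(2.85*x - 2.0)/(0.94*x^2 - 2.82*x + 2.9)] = (-2.679*x^2 + 3.76*x + 2.625)/(0.8836*x^4 - 5.3016*x^3 + 13.4044*x^2 - 16.356*x + 8.41)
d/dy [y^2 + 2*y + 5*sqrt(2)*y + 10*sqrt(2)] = 2*y + 2 + 5*sqrt(2)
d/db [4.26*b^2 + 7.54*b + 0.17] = 8.52*b + 7.54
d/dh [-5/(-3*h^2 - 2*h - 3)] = 10*(-3*h - 1)/(3*h^2 + 2*h + 3)^2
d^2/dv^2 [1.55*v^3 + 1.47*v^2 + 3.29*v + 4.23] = 9.3*v + 2.94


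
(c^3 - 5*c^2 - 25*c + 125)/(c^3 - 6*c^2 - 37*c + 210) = (c^2 - 25)/(c^2 - c - 42)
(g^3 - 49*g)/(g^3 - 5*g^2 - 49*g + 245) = g/(g - 5)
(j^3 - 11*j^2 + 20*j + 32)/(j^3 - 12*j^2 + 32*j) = (j + 1)/j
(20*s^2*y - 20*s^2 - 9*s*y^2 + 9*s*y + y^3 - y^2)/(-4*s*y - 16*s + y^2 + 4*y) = (-5*s*y + 5*s + y^2 - y)/(y + 4)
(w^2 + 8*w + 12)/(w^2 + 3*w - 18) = (w + 2)/(w - 3)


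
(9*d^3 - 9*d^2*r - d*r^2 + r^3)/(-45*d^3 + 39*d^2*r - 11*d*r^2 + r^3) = (-3*d^2 + 2*d*r + r^2)/(15*d^2 - 8*d*r + r^2)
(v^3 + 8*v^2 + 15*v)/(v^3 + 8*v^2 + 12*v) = (v^2 + 8*v + 15)/(v^2 + 8*v + 12)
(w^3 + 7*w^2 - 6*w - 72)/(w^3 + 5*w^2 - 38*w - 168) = (w^2 + 3*w - 18)/(w^2 + w - 42)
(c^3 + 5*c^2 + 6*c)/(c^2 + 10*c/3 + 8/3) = 3*c*(c + 3)/(3*c + 4)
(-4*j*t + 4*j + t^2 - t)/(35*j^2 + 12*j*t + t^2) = (-4*j*t + 4*j + t^2 - t)/(35*j^2 + 12*j*t + t^2)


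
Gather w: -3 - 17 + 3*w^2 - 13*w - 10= 3*w^2 - 13*w - 30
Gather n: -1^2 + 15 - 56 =-42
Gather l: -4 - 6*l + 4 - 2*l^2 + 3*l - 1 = -2*l^2 - 3*l - 1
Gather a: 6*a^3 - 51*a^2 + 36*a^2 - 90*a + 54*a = 6*a^3 - 15*a^2 - 36*a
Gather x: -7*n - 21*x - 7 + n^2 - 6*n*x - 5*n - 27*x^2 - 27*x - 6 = n^2 - 12*n - 27*x^2 + x*(-6*n - 48) - 13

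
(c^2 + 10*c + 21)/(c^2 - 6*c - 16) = (c^2 + 10*c + 21)/(c^2 - 6*c - 16)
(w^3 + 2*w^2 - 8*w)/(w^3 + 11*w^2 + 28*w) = (w - 2)/(w + 7)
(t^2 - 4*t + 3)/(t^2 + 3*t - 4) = (t - 3)/(t + 4)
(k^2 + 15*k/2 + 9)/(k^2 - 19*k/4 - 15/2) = 2*(2*k^2 + 15*k + 18)/(4*k^2 - 19*k - 30)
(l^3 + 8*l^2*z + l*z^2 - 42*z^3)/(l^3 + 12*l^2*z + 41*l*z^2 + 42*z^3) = (l - 2*z)/(l + 2*z)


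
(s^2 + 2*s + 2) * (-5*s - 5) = -5*s^3 - 15*s^2 - 20*s - 10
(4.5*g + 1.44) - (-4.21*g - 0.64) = 8.71*g + 2.08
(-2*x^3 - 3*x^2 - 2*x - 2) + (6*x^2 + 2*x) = -2*x^3 + 3*x^2 - 2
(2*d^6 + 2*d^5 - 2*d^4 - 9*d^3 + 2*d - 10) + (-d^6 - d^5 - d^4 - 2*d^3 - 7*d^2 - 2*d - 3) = d^6 + d^5 - 3*d^4 - 11*d^3 - 7*d^2 - 13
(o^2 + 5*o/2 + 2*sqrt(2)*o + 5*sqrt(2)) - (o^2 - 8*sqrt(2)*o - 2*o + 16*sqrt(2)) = 9*o/2 + 10*sqrt(2)*o - 11*sqrt(2)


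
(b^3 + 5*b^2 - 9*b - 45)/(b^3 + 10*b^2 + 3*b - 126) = (b^2 + 8*b + 15)/(b^2 + 13*b + 42)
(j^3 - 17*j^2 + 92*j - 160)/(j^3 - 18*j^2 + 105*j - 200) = (j - 4)/(j - 5)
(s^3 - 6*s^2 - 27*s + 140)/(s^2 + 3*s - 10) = (s^2 - 11*s + 28)/(s - 2)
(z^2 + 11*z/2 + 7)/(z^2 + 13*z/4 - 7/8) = 4*(z + 2)/(4*z - 1)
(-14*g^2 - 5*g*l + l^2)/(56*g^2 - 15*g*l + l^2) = (-2*g - l)/(8*g - l)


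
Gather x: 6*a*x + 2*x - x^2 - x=-x^2 + x*(6*a + 1)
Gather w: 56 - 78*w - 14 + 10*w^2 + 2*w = 10*w^2 - 76*w + 42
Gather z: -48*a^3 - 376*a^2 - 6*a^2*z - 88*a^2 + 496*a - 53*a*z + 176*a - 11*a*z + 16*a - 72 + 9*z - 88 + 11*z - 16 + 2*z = -48*a^3 - 464*a^2 + 688*a + z*(-6*a^2 - 64*a + 22) - 176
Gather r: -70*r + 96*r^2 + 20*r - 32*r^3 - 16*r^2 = -32*r^3 + 80*r^2 - 50*r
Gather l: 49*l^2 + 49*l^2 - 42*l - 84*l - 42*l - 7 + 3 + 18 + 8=98*l^2 - 168*l + 22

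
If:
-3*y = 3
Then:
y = -1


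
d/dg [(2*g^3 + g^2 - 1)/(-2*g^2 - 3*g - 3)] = (-4*g^4 - 12*g^3 - 21*g^2 - 10*g - 3)/(4*g^4 + 12*g^3 + 21*g^2 + 18*g + 9)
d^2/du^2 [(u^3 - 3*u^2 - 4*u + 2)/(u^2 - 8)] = 4*(2*u^3 - 33*u^2 + 48*u - 88)/(u^6 - 24*u^4 + 192*u^2 - 512)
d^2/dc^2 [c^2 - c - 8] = 2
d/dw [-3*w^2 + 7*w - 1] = 7 - 6*w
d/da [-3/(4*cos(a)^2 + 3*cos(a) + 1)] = -3*(8*cos(a) + 3)*sin(a)/(4*cos(a)^2 + 3*cos(a) + 1)^2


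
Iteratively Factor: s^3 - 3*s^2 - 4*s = (s - 4)*(s^2 + s) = (s - 4)*(s + 1)*(s)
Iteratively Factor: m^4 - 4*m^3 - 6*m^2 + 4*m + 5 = (m - 1)*(m^3 - 3*m^2 - 9*m - 5) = (m - 1)*(m + 1)*(m^2 - 4*m - 5) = (m - 1)*(m + 1)^2*(m - 5)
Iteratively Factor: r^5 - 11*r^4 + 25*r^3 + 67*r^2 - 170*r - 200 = (r - 5)*(r^4 - 6*r^3 - 5*r^2 + 42*r + 40) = (r - 5)*(r + 2)*(r^3 - 8*r^2 + 11*r + 20) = (r - 5)*(r + 1)*(r + 2)*(r^2 - 9*r + 20) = (r - 5)^2*(r + 1)*(r + 2)*(r - 4)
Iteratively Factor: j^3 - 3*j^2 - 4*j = (j)*(j^2 - 3*j - 4) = j*(j + 1)*(j - 4)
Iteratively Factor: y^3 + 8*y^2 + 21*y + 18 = (y + 3)*(y^2 + 5*y + 6) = (y + 2)*(y + 3)*(y + 3)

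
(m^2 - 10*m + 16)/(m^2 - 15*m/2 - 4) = 2*(m - 2)/(2*m + 1)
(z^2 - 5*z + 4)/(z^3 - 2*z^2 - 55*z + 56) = (z - 4)/(z^2 - z - 56)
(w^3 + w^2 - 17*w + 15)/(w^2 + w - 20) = (w^2 - 4*w + 3)/(w - 4)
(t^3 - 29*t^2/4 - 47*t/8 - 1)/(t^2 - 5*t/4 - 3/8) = (2*t^2 - 15*t - 8)/(2*t - 3)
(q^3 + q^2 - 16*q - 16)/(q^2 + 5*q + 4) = q - 4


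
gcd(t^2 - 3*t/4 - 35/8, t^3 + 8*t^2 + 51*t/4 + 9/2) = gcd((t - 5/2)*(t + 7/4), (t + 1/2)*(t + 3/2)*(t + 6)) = 1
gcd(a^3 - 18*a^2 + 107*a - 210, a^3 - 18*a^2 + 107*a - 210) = a^3 - 18*a^2 + 107*a - 210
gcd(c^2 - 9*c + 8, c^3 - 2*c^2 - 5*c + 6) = c - 1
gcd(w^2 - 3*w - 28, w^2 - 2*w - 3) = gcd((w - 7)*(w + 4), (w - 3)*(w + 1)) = 1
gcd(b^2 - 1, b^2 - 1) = b^2 - 1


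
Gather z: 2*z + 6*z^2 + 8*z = 6*z^2 + 10*z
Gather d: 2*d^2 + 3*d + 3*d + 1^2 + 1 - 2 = 2*d^2 + 6*d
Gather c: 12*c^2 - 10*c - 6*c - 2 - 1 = 12*c^2 - 16*c - 3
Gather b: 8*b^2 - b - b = 8*b^2 - 2*b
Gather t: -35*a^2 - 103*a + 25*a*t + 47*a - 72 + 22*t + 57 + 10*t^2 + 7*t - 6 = -35*a^2 - 56*a + 10*t^2 + t*(25*a + 29) - 21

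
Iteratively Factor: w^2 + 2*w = (w)*(w + 2)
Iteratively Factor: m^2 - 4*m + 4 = (m - 2)*(m - 2)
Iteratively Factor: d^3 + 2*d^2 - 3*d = (d)*(d^2 + 2*d - 3) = d*(d - 1)*(d + 3)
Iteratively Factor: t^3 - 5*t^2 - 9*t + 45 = (t + 3)*(t^2 - 8*t + 15) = (t - 5)*(t + 3)*(t - 3)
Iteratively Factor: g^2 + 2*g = (g + 2)*(g)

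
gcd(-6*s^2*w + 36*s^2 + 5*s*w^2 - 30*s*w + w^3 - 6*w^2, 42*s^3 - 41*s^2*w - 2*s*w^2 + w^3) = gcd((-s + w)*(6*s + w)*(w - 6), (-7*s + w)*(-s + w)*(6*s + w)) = 6*s^2 - 5*s*w - w^2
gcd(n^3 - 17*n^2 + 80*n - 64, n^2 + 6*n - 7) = n - 1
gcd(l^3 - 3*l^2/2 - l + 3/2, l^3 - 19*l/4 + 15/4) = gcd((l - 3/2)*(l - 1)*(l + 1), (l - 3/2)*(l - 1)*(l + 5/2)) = l^2 - 5*l/2 + 3/2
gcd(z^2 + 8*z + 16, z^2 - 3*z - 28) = z + 4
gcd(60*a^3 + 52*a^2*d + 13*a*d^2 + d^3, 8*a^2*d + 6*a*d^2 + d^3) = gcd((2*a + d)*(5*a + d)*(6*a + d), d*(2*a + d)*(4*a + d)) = 2*a + d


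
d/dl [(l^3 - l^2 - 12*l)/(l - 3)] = 2*(l^3 - 5*l^2 + 3*l + 18)/(l^2 - 6*l + 9)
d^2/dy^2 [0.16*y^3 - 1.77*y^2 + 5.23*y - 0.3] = 0.96*y - 3.54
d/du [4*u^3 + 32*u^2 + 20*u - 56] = 12*u^2 + 64*u + 20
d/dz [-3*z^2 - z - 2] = -6*z - 1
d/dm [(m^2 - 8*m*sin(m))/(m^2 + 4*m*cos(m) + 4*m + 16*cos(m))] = 2*(2*m^3*sin(m) - 4*m^3*cos(m) + 12*m^2*sin(m) - 14*m^2*cos(m) - 14*m^2 + 16*m*cos(m) - 64*m - 32*sin(2*m))/((m + 4)^2*(m + 4*cos(m))^2)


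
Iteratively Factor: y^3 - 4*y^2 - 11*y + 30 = (y + 3)*(y^2 - 7*y + 10) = (y - 2)*(y + 3)*(y - 5)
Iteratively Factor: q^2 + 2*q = (q)*(q + 2)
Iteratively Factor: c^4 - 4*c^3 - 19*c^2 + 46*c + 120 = (c + 2)*(c^3 - 6*c^2 - 7*c + 60) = (c - 5)*(c + 2)*(c^2 - c - 12) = (c - 5)*(c + 2)*(c + 3)*(c - 4)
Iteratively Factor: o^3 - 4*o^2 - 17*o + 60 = (o + 4)*(o^2 - 8*o + 15) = (o - 3)*(o + 4)*(o - 5)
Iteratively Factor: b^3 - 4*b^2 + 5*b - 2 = (b - 1)*(b^2 - 3*b + 2) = (b - 2)*(b - 1)*(b - 1)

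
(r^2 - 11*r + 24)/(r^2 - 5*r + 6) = (r - 8)/(r - 2)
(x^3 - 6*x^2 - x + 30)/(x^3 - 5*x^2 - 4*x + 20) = (x - 3)/(x - 2)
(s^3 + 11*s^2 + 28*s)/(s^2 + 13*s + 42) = s*(s + 4)/(s + 6)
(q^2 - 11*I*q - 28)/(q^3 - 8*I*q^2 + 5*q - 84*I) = 1/(q + 3*I)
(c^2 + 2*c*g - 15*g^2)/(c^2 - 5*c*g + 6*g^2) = (c + 5*g)/(c - 2*g)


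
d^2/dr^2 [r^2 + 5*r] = 2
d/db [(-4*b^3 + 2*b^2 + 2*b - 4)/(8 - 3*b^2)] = 2*(6*b^4 - 45*b^2 + 4*b + 8)/(9*b^4 - 48*b^2 + 64)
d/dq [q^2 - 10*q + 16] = 2*q - 10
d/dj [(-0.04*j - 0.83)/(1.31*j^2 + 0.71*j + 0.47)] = (0.0524*j^2 + 2.1746*j + 0.5705)/(1.7161*j^4 + 1.8602*j^3 + 1.7355*j^2 + 0.6674*j + 0.2209)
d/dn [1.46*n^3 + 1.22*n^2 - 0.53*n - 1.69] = 4.38*n^2 + 2.44*n - 0.53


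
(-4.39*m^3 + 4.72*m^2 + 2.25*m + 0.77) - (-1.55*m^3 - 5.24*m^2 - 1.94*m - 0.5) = -2.84*m^3 + 9.96*m^2 + 4.19*m + 1.27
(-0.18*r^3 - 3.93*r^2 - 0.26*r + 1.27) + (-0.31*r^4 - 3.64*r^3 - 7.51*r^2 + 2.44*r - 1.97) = -0.31*r^4 - 3.82*r^3 - 11.44*r^2 + 2.18*r - 0.7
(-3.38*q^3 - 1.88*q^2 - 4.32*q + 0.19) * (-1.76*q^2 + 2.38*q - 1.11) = 5.9488*q^5 - 4.7356*q^4 + 6.8806*q^3 - 8.5292*q^2 + 5.2474*q - 0.2109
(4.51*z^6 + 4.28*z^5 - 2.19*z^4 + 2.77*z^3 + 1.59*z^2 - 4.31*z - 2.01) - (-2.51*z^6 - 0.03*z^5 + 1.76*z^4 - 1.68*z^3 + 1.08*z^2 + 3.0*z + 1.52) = 7.02*z^6 + 4.31*z^5 - 3.95*z^4 + 4.45*z^3 + 0.51*z^2 - 7.31*z - 3.53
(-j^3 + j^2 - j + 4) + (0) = -j^3 + j^2 - j + 4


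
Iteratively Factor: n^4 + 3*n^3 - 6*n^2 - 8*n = (n - 2)*(n^3 + 5*n^2 + 4*n) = (n - 2)*(n + 1)*(n^2 + 4*n) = n*(n - 2)*(n + 1)*(n + 4)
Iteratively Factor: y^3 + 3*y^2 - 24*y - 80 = (y + 4)*(y^2 - y - 20) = (y - 5)*(y + 4)*(y + 4)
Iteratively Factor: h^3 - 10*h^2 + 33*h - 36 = (h - 4)*(h^2 - 6*h + 9) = (h - 4)*(h - 3)*(h - 3)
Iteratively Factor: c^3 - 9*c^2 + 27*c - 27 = (c - 3)*(c^2 - 6*c + 9) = (c - 3)^2*(c - 3)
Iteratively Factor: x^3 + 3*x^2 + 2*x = (x + 1)*(x^2 + 2*x) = (x + 1)*(x + 2)*(x)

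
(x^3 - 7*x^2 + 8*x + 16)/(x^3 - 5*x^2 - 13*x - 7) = (x^2 - 8*x + 16)/(x^2 - 6*x - 7)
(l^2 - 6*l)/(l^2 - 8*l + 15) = l*(l - 6)/(l^2 - 8*l + 15)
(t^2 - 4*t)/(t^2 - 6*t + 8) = t/(t - 2)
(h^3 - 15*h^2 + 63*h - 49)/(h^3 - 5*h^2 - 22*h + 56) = (h^2 - 8*h + 7)/(h^2 + 2*h - 8)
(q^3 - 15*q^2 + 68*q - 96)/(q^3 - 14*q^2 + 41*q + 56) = (q^2 - 7*q + 12)/(q^2 - 6*q - 7)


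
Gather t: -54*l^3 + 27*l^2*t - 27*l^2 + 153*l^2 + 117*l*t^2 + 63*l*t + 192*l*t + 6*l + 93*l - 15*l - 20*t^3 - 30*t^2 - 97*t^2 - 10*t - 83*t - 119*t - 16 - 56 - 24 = -54*l^3 + 126*l^2 + 84*l - 20*t^3 + t^2*(117*l - 127) + t*(27*l^2 + 255*l - 212) - 96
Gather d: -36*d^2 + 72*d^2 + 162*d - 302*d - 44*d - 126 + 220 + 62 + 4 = 36*d^2 - 184*d + 160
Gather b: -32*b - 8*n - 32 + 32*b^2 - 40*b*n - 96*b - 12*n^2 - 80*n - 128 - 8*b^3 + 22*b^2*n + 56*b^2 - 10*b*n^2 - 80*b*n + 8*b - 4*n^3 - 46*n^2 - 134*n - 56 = -8*b^3 + b^2*(22*n + 88) + b*(-10*n^2 - 120*n - 120) - 4*n^3 - 58*n^2 - 222*n - 216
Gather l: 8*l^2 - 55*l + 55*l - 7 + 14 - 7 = 8*l^2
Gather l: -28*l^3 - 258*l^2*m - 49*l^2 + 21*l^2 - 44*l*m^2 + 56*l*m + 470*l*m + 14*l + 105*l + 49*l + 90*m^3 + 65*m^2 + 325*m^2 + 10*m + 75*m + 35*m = -28*l^3 + l^2*(-258*m - 28) + l*(-44*m^2 + 526*m + 168) + 90*m^3 + 390*m^2 + 120*m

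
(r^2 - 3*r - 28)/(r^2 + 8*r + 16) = (r - 7)/(r + 4)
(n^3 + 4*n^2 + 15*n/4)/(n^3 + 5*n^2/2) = (n + 3/2)/n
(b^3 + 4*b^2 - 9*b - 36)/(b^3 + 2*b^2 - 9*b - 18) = (b + 4)/(b + 2)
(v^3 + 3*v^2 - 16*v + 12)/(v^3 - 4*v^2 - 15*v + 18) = (v^2 + 4*v - 12)/(v^2 - 3*v - 18)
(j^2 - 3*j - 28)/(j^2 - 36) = (j^2 - 3*j - 28)/(j^2 - 36)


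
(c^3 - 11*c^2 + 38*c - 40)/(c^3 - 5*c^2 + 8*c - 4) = (c^2 - 9*c + 20)/(c^2 - 3*c + 2)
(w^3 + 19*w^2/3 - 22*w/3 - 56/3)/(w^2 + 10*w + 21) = (3*w^2 - 2*w - 8)/(3*(w + 3))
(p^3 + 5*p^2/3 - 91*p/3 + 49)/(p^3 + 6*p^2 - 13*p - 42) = (p - 7/3)/(p + 2)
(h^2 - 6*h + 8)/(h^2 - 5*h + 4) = (h - 2)/(h - 1)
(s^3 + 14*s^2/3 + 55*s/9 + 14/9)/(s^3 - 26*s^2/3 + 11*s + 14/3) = (3*s^2 + 13*s + 14)/(3*(s^2 - 9*s + 14))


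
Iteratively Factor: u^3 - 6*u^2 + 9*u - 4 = (u - 1)*(u^2 - 5*u + 4) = (u - 4)*(u - 1)*(u - 1)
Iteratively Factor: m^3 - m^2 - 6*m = (m - 3)*(m^2 + 2*m) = m*(m - 3)*(m + 2)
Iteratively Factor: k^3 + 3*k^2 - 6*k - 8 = (k + 4)*(k^2 - k - 2) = (k + 1)*(k + 4)*(k - 2)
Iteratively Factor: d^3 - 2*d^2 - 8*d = (d + 2)*(d^2 - 4*d) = d*(d + 2)*(d - 4)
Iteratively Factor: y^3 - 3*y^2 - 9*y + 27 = (y - 3)*(y^2 - 9) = (y - 3)*(y + 3)*(y - 3)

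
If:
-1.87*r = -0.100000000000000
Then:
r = 0.05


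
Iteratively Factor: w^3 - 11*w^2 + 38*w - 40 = (w - 5)*(w^2 - 6*w + 8) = (w - 5)*(w - 2)*(w - 4)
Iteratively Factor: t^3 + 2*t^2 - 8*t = (t - 2)*(t^2 + 4*t) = (t - 2)*(t + 4)*(t)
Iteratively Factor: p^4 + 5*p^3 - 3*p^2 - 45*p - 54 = (p - 3)*(p^3 + 8*p^2 + 21*p + 18) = (p - 3)*(p + 2)*(p^2 + 6*p + 9) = (p - 3)*(p + 2)*(p + 3)*(p + 3)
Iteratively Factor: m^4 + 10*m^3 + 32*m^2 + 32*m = (m + 2)*(m^3 + 8*m^2 + 16*m) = (m + 2)*(m + 4)*(m^2 + 4*m) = m*(m + 2)*(m + 4)*(m + 4)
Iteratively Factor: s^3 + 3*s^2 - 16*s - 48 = (s + 4)*(s^2 - s - 12) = (s + 3)*(s + 4)*(s - 4)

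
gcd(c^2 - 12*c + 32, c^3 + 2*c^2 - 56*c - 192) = c - 8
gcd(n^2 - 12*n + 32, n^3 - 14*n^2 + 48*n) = n - 8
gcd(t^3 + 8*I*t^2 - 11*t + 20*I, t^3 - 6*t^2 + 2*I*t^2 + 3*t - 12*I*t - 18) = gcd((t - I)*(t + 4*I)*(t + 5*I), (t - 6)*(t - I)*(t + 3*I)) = t - I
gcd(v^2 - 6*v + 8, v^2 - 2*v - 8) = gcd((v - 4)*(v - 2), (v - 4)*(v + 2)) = v - 4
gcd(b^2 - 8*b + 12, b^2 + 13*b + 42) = 1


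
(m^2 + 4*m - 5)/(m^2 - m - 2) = (-m^2 - 4*m + 5)/(-m^2 + m + 2)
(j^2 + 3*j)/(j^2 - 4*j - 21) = j/(j - 7)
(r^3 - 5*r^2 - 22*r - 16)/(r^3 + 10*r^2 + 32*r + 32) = (r^2 - 7*r - 8)/(r^2 + 8*r + 16)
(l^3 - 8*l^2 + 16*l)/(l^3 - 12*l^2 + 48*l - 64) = l/(l - 4)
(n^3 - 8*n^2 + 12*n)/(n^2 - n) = (n^2 - 8*n + 12)/(n - 1)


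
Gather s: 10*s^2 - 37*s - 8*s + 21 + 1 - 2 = 10*s^2 - 45*s + 20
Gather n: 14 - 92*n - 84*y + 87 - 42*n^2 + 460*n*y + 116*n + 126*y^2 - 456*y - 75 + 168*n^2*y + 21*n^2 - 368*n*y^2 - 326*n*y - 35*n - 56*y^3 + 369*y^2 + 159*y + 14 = n^2*(168*y - 21) + n*(-368*y^2 + 134*y - 11) - 56*y^3 + 495*y^2 - 381*y + 40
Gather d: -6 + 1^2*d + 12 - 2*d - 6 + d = 0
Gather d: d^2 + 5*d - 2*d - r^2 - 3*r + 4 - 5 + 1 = d^2 + 3*d - r^2 - 3*r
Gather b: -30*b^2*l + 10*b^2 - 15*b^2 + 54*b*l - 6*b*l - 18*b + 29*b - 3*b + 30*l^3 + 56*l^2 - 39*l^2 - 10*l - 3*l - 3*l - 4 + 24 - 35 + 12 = b^2*(-30*l - 5) + b*(48*l + 8) + 30*l^3 + 17*l^2 - 16*l - 3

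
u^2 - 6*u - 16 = (u - 8)*(u + 2)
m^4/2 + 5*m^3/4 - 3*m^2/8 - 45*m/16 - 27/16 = (m/2 + 1/2)*(m - 3/2)*(m + 3/2)^2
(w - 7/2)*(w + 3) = w^2 - w/2 - 21/2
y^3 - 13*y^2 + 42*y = y*(y - 7)*(y - 6)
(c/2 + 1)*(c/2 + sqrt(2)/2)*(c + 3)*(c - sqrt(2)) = c^4/4 + 5*c^3/4 + c^2 - 5*c/2 - 3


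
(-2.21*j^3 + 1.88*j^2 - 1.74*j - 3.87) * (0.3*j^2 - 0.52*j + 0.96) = -0.663*j^5 + 1.7132*j^4 - 3.6212*j^3 + 1.5486*j^2 + 0.342*j - 3.7152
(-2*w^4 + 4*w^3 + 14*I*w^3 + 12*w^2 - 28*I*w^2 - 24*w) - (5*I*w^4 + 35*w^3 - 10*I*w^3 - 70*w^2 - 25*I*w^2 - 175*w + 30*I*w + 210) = -2*w^4 - 5*I*w^4 - 31*w^3 + 24*I*w^3 + 82*w^2 - 3*I*w^2 + 151*w - 30*I*w - 210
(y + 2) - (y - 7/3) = 13/3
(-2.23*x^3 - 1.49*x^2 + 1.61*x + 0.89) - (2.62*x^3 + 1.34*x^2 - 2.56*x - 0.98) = -4.85*x^3 - 2.83*x^2 + 4.17*x + 1.87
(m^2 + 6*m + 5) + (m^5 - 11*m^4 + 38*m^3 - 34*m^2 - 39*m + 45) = m^5 - 11*m^4 + 38*m^3 - 33*m^2 - 33*m + 50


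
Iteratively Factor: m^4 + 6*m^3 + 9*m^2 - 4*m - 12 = (m + 3)*(m^3 + 3*m^2 - 4) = (m + 2)*(m + 3)*(m^2 + m - 2) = (m - 1)*(m + 2)*(m + 3)*(m + 2)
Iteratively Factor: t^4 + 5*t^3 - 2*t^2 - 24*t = (t + 3)*(t^3 + 2*t^2 - 8*t) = (t - 2)*(t + 3)*(t^2 + 4*t) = t*(t - 2)*(t + 3)*(t + 4)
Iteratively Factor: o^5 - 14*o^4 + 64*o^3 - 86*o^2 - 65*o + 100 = (o + 1)*(o^4 - 15*o^3 + 79*o^2 - 165*o + 100) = (o - 1)*(o + 1)*(o^3 - 14*o^2 + 65*o - 100) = (o - 5)*(o - 1)*(o + 1)*(o^2 - 9*o + 20) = (o - 5)^2*(o - 1)*(o + 1)*(o - 4)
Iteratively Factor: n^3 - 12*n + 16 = (n + 4)*(n^2 - 4*n + 4) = (n - 2)*(n + 4)*(n - 2)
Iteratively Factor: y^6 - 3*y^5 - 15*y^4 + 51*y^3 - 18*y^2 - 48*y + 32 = (y - 1)*(y^5 - 2*y^4 - 17*y^3 + 34*y^2 + 16*y - 32) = (y - 2)*(y - 1)*(y^4 - 17*y^2 + 16) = (y - 2)*(y - 1)^2*(y^3 + y^2 - 16*y - 16) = (y - 2)*(y - 1)^2*(y + 4)*(y^2 - 3*y - 4) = (y - 2)*(y - 1)^2*(y + 1)*(y + 4)*(y - 4)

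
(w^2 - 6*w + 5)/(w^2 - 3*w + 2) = (w - 5)/(w - 2)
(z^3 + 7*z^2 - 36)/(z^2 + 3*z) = z + 4 - 12/z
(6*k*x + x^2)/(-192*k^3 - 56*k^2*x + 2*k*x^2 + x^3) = x/(-32*k^2 - 4*k*x + x^2)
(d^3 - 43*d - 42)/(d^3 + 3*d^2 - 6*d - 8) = (d^2 - d - 42)/(d^2 + 2*d - 8)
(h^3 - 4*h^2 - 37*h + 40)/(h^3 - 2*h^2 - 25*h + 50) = (h^2 - 9*h + 8)/(h^2 - 7*h + 10)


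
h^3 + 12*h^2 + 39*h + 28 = (h + 1)*(h + 4)*(h + 7)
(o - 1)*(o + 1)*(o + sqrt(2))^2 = o^4 + 2*sqrt(2)*o^3 + o^2 - 2*sqrt(2)*o - 2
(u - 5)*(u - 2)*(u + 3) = u^3 - 4*u^2 - 11*u + 30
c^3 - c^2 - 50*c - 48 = (c - 8)*(c + 1)*(c + 6)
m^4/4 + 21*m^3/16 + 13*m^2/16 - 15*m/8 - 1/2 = (m/4 + 1)*(m - 1)*(m + 1/4)*(m + 2)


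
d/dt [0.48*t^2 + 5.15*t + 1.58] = 0.96*t + 5.15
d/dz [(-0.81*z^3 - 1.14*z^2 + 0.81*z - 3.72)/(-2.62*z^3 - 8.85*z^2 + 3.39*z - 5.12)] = (4.1817*z^4 - 1.2474*z^3 - 13.4937*z^2 - 54.1704*z + 8.4636)/(6.8644*z^6 + 46.374*z^5 + 60.5589*z^4 - 33.1742*z^3 + 102.1161*z^2 - 34.7136*z + 26.2144)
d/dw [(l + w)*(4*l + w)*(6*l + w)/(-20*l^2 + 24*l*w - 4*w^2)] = (-314*l^4 - 62*l^3*w + 85*l^2*w^2 + 12*l*w^3 - w^4)/(4*(25*l^4 - 60*l^3*w + 46*l^2*w^2 - 12*l*w^3 + w^4))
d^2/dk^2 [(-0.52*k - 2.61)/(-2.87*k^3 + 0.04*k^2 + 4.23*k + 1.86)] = (25.699128*k^5 + 257.621532*k^4 + 7.83331999999999*k^3 - 156.778542*k^2 + 86.013756*k + 84.830058)/(23.639903*k^9 - 0.988428*k^8 - 104.512485*k^7 - 43.048342*k^6 + 155.318733*k^5 + 133.32744*k^4 - 47.788083*k^3 - 100.257534*k^2 - 43.902324*k - 6.434856)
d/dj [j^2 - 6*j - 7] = 2*j - 6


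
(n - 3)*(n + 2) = n^2 - n - 6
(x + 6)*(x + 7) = x^2 + 13*x + 42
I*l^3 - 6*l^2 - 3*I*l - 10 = (l + 2*I)*(l + 5*I)*(I*l + 1)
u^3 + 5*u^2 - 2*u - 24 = (u - 2)*(u + 3)*(u + 4)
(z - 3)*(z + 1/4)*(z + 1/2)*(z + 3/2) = z^4 - 3*z^3/4 - 11*z^2/2 - 57*z/16 - 9/16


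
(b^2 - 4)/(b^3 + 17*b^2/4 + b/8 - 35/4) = 8*(b - 2)/(8*b^2 + 18*b - 35)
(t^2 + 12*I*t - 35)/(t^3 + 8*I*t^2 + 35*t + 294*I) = (t + 5*I)/(t^2 + I*t + 42)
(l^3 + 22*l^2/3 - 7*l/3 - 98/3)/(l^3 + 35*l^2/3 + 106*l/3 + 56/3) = (3*l^2 + l - 14)/(3*l^2 + 14*l + 8)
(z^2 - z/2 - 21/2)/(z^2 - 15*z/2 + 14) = (z + 3)/(z - 4)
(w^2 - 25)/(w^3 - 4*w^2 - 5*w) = (w + 5)/(w*(w + 1))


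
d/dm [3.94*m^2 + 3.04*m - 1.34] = 7.88*m + 3.04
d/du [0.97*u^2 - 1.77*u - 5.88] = 1.94*u - 1.77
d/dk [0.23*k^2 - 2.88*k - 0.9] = 0.46*k - 2.88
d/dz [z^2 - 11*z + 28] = 2*z - 11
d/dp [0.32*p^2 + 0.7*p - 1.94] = 0.64*p + 0.7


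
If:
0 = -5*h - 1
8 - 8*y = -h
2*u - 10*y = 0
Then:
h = -1/5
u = 39/8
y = 39/40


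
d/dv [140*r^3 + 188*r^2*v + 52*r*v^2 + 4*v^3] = 188*r^2 + 104*r*v + 12*v^2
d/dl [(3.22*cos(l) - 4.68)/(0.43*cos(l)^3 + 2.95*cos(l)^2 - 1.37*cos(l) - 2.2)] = (2.7692*cos(l)^3 + 3.4618*cos(l)^2 - 27.612*cos(l) + 13.4956)*sin(l)/(0.1849*cos(l)^6 + 2.537*cos(l)^5 + 7.5243*cos(l)^4 - 9.975*cos(l)^3 - 11.1031*cos(l)^2 + 6.028*cos(l) + 4.84)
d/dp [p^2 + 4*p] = 2*p + 4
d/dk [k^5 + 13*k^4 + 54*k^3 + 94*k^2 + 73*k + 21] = 5*k^4 + 52*k^3 + 162*k^2 + 188*k + 73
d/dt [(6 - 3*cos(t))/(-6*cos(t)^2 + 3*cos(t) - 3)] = (-8*cos(t) + cos(2*t) + 2)*sin(t)/(-cos(t) + cos(2*t) + 2)^2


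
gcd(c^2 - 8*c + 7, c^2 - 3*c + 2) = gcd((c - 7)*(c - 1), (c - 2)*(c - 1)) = c - 1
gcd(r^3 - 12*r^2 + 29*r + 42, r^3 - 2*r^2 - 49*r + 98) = r - 7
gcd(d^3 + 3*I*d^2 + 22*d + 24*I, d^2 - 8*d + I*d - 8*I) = d + I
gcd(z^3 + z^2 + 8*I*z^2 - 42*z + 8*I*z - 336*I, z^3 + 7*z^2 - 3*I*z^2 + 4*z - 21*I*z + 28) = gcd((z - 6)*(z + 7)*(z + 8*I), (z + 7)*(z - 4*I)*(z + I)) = z + 7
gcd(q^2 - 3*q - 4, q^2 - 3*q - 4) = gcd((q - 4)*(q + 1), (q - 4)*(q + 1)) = q^2 - 3*q - 4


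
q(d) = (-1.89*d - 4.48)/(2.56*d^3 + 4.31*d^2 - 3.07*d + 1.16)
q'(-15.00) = -0.00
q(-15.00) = -0.00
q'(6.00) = 0.01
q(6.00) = -0.02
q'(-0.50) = -2.17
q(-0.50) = -1.02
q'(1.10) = 2.22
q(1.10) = -1.02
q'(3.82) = 0.03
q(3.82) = -0.06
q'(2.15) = 0.23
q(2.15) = -0.21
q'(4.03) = 0.03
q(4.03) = -0.05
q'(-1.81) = -0.12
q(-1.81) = -0.19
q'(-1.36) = -0.30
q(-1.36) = -0.28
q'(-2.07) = 0.06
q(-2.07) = -0.17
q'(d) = (-1.89*d - 4.48)*(-7.68*d^2 - 8.62*d + 3.07)/(2.56*d^3 + 4.31*d^2 - 3.07*d + 1.16)^2 - 1.89/(2.56*d^3 + 4.31*d^2 - 3.07*d + 1.16) = (9.6768*d^3 + 42.5523*d^2 + 38.6176*d - 15.946)/(6.5536*d^6 + 22.0672*d^5 + 2.8577*d^4 - 20.5242*d^3 + 19.4241*d^2 - 7.1224*d + 1.3456)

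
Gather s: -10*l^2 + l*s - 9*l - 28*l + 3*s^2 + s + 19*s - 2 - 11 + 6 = -10*l^2 - 37*l + 3*s^2 + s*(l + 20) - 7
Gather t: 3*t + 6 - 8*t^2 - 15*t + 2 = -8*t^2 - 12*t + 8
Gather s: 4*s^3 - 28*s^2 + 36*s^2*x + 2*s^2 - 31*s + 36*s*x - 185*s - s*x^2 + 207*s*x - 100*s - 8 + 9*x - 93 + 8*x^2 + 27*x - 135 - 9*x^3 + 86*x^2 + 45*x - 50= 4*s^3 + s^2*(36*x - 26) + s*(-x^2 + 243*x - 316) - 9*x^3 + 94*x^2 + 81*x - 286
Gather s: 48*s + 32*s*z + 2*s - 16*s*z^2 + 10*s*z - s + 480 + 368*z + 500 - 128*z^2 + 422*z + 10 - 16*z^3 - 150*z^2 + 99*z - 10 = s*(-16*z^2 + 42*z + 49) - 16*z^3 - 278*z^2 + 889*z + 980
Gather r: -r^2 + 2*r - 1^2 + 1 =-r^2 + 2*r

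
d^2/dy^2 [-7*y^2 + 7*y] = -14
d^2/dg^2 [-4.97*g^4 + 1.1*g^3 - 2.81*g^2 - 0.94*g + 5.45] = -59.64*g^2 + 6.6*g - 5.62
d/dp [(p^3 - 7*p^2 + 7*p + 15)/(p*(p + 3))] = (p^4 + 6*p^3 - 28*p^2 - 30*p - 45)/(p^2*(p^2 + 6*p + 9))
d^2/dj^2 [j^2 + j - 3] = 2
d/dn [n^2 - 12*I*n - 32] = 2*n - 12*I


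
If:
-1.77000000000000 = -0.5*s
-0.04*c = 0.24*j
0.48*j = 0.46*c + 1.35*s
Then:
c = -8.85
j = 1.48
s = 3.54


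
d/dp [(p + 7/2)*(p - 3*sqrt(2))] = 2*p - 3*sqrt(2) + 7/2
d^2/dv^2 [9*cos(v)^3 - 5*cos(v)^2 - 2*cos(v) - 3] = -19*cos(v)/4 + 10*cos(2*v) - 81*cos(3*v)/4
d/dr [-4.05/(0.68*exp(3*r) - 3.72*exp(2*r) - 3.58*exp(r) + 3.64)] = (8.262*exp(2*r) - 30.132*exp(r) - 14.499)*exp(r)/(0.68*exp(3*r) - 3.72*exp(2*r) - 3.58*exp(r) + 3.64)^2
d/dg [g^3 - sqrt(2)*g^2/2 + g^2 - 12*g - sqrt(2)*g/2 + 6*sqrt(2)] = 3*g^2 - sqrt(2)*g + 2*g - 12 - sqrt(2)/2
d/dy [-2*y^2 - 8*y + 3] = -4*y - 8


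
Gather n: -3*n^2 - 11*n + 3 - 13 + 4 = -3*n^2 - 11*n - 6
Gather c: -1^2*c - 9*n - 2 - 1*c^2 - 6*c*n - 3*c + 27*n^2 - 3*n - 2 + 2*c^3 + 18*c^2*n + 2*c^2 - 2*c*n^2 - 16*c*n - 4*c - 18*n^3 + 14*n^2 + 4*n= 2*c^3 + c^2*(18*n + 1) + c*(-2*n^2 - 22*n - 8) - 18*n^3 + 41*n^2 - 8*n - 4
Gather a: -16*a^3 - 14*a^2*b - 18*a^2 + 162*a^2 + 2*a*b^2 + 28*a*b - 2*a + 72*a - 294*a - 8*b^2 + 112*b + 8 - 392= -16*a^3 + a^2*(144 - 14*b) + a*(2*b^2 + 28*b - 224) - 8*b^2 + 112*b - 384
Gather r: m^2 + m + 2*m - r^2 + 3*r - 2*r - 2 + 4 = m^2 + 3*m - r^2 + r + 2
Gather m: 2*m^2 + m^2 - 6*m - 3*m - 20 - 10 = 3*m^2 - 9*m - 30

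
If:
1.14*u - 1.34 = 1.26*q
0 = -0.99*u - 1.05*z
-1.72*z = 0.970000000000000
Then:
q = -0.52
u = 0.60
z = -0.56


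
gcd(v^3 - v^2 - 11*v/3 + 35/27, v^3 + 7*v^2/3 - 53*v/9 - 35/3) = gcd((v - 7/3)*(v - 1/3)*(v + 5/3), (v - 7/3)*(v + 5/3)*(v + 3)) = v^2 - 2*v/3 - 35/9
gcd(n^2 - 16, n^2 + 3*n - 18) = 1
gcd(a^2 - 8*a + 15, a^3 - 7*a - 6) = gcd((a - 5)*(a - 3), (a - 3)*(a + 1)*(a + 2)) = a - 3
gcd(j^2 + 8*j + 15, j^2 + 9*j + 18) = j + 3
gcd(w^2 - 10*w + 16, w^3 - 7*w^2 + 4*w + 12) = w - 2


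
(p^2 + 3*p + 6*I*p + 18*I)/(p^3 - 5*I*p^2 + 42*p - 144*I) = (p + 3)/(p^2 - 11*I*p - 24)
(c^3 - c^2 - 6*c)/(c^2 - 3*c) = c + 2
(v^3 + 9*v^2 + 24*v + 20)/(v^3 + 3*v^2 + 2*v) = (v^2 + 7*v + 10)/(v*(v + 1))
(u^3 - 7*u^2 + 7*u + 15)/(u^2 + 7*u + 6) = (u^2 - 8*u + 15)/(u + 6)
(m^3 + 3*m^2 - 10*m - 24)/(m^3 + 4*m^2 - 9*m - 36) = (m + 2)/(m + 3)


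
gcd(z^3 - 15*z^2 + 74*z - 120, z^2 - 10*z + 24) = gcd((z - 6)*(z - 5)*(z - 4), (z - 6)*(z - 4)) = z^2 - 10*z + 24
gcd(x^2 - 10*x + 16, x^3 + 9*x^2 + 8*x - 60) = x - 2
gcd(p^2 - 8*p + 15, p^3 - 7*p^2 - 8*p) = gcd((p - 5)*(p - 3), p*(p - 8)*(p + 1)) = 1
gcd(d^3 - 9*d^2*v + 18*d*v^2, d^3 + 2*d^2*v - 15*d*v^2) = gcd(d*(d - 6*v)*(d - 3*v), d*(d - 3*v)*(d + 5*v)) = -d^2 + 3*d*v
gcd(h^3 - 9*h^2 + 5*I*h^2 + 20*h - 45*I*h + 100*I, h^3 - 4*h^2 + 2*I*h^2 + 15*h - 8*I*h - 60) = h^2 + h*(-4 + 5*I) - 20*I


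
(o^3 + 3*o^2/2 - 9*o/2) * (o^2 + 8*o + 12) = o^5 + 19*o^4/2 + 39*o^3/2 - 18*o^2 - 54*o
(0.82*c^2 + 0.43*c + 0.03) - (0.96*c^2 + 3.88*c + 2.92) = -0.14*c^2 - 3.45*c - 2.89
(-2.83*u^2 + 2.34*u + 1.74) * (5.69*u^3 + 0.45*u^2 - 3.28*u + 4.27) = -16.1027*u^5 + 12.0411*u^4 + 20.236*u^3 - 18.9763*u^2 + 4.2846*u + 7.4298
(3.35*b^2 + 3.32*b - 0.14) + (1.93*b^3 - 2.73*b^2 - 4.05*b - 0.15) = 1.93*b^3 + 0.62*b^2 - 0.73*b - 0.29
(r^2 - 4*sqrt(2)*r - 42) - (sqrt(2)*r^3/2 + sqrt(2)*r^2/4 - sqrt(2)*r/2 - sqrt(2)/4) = -sqrt(2)*r^3/2 - sqrt(2)*r^2/4 + r^2 - 7*sqrt(2)*r/2 - 42 + sqrt(2)/4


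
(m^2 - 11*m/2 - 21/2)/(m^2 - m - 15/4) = 2*(m - 7)/(2*m - 5)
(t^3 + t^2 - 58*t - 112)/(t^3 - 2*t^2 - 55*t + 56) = (t + 2)/(t - 1)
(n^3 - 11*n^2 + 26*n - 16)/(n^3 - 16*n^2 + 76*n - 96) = (n - 1)/(n - 6)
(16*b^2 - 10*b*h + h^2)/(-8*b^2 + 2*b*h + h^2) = (-8*b + h)/(4*b + h)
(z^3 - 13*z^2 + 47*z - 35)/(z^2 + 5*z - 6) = (z^2 - 12*z + 35)/(z + 6)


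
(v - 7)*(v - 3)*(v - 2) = v^3 - 12*v^2 + 41*v - 42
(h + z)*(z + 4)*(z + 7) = h*z^2 + 11*h*z + 28*h + z^3 + 11*z^2 + 28*z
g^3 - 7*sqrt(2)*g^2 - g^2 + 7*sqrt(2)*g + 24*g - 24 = (g - 1)*(g - 4*sqrt(2))*(g - 3*sqrt(2))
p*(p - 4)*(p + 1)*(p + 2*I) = p^4 - 3*p^3 + 2*I*p^3 - 4*p^2 - 6*I*p^2 - 8*I*p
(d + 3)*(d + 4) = d^2 + 7*d + 12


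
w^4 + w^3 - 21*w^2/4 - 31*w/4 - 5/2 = (w - 5/2)*(w + 1/2)*(w + 1)*(w + 2)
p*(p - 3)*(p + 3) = p^3 - 9*p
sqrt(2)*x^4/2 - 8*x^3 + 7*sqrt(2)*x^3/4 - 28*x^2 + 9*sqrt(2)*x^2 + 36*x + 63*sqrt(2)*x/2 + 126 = (x + 7/2)*(x - 6*sqrt(2))*(x - 3*sqrt(2))*(sqrt(2)*x/2 + 1)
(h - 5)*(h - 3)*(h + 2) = h^3 - 6*h^2 - h + 30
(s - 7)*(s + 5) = s^2 - 2*s - 35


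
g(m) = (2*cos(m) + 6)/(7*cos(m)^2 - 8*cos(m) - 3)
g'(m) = (14*sin(m)*cos(m) - 8*sin(m))*(2*cos(m) + 6)/(7*cos(m)^2 - 8*cos(m) - 3)^2 - 2*sin(m)/(7*cos(m)^2 - 8*cos(m) - 3)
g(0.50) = -1.68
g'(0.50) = 0.95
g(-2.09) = 1.86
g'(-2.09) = 9.61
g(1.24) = -1.37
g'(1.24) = -0.53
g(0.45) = -1.72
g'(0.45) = 0.95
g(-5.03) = -1.38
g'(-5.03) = -0.59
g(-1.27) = -1.39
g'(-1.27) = 0.67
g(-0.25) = -1.90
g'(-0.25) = -0.74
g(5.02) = -1.38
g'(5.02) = 0.64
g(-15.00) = 0.63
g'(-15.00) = 1.25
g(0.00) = -2.00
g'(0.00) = 0.00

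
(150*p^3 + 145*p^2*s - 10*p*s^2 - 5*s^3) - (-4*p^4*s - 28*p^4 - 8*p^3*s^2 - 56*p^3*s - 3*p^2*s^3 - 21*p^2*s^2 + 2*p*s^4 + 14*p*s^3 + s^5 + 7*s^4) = 4*p^4*s + 28*p^4 + 8*p^3*s^2 + 56*p^3*s + 150*p^3 + 3*p^2*s^3 + 21*p^2*s^2 + 145*p^2*s - 2*p*s^4 - 14*p*s^3 - 10*p*s^2 - s^5 - 7*s^4 - 5*s^3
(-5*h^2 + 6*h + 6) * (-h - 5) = 5*h^3 + 19*h^2 - 36*h - 30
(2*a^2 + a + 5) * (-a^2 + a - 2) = -2*a^4 + a^3 - 8*a^2 + 3*a - 10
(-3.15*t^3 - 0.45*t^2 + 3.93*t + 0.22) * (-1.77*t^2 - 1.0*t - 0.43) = 5.5755*t^5 + 3.9465*t^4 - 5.1516*t^3 - 4.1259*t^2 - 1.9099*t - 0.0946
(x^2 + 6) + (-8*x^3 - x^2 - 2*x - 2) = -8*x^3 - 2*x + 4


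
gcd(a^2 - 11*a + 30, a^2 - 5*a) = a - 5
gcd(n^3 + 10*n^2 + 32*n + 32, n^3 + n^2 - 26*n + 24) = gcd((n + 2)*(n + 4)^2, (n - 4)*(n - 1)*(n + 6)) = 1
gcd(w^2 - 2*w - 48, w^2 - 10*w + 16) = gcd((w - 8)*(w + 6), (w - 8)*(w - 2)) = w - 8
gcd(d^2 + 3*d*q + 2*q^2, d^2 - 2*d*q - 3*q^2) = d + q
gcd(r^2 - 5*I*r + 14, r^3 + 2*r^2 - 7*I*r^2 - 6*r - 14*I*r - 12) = 1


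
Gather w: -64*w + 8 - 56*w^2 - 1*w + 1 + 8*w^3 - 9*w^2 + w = 8*w^3 - 65*w^2 - 64*w + 9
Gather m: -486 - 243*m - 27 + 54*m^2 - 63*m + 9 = 54*m^2 - 306*m - 504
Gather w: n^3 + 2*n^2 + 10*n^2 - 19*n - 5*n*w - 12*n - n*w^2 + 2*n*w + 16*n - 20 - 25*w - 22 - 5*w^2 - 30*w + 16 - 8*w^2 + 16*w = n^3 + 12*n^2 - 15*n + w^2*(-n - 13) + w*(-3*n - 39) - 26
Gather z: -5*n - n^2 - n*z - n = -n^2 - n*z - 6*n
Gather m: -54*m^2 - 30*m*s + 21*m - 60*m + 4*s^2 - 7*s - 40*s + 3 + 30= -54*m^2 + m*(-30*s - 39) + 4*s^2 - 47*s + 33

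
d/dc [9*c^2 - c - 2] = 18*c - 1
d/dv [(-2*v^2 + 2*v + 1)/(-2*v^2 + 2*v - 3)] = 8*(2*v - 1)/(2*v^2 - 2*v + 3)^2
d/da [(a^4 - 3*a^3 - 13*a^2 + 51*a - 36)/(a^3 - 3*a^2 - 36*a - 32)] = (a^4 - 14*a^3 + 10*a^2 + 130*a - 183)/(a^4 - 14*a^3 + 33*a^2 + 112*a + 64)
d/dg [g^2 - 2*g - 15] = 2*g - 2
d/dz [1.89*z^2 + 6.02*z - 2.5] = 3.78*z + 6.02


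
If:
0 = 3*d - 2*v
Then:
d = 2*v/3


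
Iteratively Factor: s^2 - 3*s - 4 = (s - 4)*(s + 1)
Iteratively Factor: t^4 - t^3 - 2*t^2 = (t - 2)*(t^3 + t^2) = (t - 2)*(t + 1)*(t^2) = t*(t - 2)*(t + 1)*(t)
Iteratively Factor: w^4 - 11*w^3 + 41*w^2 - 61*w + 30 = (w - 1)*(w^3 - 10*w^2 + 31*w - 30) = (w - 2)*(w - 1)*(w^2 - 8*w + 15) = (w - 3)*(w - 2)*(w - 1)*(w - 5)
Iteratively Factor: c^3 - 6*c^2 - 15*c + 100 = (c - 5)*(c^2 - c - 20) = (c - 5)^2*(c + 4)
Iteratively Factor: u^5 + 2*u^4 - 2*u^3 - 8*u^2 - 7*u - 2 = (u + 1)*(u^4 + u^3 - 3*u^2 - 5*u - 2) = (u + 1)^2*(u^3 - 3*u - 2) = (u + 1)^3*(u^2 - u - 2) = (u + 1)^4*(u - 2)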